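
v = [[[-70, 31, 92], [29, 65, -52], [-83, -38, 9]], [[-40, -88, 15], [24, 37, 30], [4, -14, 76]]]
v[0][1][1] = 65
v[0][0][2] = 92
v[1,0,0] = -40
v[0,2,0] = -83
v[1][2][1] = -14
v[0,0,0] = -70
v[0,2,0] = -83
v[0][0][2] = 92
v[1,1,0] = 24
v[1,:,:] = [[-40, -88, 15], [24, 37, 30], [4, -14, 76]]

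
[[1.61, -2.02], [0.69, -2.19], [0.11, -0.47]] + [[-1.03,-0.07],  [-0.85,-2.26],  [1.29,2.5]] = [[0.58, -2.09], [-0.16, -4.45], [1.4, 2.03]]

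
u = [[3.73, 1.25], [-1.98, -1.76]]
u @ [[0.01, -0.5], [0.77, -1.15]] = [[1.00, -3.30], [-1.38, 3.01]]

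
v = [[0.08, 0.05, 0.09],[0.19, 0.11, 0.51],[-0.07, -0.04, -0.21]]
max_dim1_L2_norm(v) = 0.56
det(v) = 0.00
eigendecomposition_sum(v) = [[-0.0, -0.00, -0.02], [0.09, 0.05, 0.38], [-0.04, -0.02, -0.17]] + [[0.08, 0.05, 0.11],[0.1, 0.06, 0.13],[-0.03, -0.02, -0.04]] + [[-0.0, 0.00, 0.00], [0.0, -0.00, -0.00], [0.00, -0.0, -0.0]]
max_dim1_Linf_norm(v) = 0.51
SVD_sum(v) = [[0.04, 0.02, 0.11], [0.19, 0.11, 0.51], [-0.08, -0.05, -0.21]] + [[0.04, 0.03, -0.02], [-0.0, -0.0, 0.0], [0.01, 0.01, -0.0]] + [[-0.0,0.00,0.0], [0.0,-0.00,-0.0], [0.00,-0.0,-0.0]]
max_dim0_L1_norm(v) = 0.81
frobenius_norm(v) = 0.61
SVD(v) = [[-0.2, 0.97, -0.16],[-0.91, -0.12, 0.40],[0.37, 0.22, 0.9]] @ diag([0.6109434029958207, 0.05146017130272215, 9.542211701967583e-05]) @ [[-0.35,  -0.20,  -0.91], [0.76,  0.51,  -0.4], [0.55,  -0.84,  -0.02]]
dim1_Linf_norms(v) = [0.09, 0.51, 0.21]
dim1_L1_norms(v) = [0.22, 0.81, 0.32]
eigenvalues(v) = [-0.13, 0.11, -0.0]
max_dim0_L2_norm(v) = 0.56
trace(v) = -0.02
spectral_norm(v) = 0.61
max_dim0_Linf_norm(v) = 0.51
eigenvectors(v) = [[-0.04, 0.61, -0.55],  [0.91, 0.76, 0.84],  [-0.41, -0.23, 0.02]]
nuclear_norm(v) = 0.66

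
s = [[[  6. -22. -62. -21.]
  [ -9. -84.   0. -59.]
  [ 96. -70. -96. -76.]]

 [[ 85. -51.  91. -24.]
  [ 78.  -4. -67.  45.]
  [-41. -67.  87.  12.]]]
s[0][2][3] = -76.0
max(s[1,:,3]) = 45.0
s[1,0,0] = 85.0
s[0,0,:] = [6.0, -22.0, -62.0, -21.0]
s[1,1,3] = 45.0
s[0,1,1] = -84.0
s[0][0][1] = -22.0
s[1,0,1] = -51.0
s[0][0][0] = 6.0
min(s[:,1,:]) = -84.0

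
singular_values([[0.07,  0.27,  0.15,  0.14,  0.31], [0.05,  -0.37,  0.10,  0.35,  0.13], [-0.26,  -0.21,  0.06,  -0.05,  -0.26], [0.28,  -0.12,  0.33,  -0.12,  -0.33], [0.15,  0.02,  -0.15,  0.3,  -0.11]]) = [0.67, 0.57, 0.49, 0.35, 0.18]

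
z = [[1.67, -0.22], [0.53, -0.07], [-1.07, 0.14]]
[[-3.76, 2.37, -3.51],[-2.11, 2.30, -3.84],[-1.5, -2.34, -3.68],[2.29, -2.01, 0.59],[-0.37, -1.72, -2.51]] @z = [[-1.27, 0.17], [1.8, -0.23], [0.19, -0.02], [2.13, -0.28], [1.16, -0.15]]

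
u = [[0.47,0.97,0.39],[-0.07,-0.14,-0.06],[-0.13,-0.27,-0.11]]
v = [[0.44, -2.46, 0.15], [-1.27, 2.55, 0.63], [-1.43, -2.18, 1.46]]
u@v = [[-1.58, 0.47, 1.25], [0.23, -0.05, -0.19], [0.44, -0.13, -0.35]]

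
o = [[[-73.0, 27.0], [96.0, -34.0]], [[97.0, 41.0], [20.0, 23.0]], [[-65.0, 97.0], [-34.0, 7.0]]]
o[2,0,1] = 97.0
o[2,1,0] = -34.0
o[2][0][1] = 97.0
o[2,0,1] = 97.0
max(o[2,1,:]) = 7.0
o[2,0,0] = -65.0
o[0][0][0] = -73.0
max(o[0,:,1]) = 27.0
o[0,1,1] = -34.0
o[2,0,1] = 97.0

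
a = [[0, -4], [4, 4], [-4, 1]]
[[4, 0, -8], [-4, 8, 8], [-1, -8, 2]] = a @ [[0, 2, 0], [-1, 0, 2]]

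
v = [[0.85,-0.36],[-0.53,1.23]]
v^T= [[0.85, -0.53], [-0.36, 1.23]]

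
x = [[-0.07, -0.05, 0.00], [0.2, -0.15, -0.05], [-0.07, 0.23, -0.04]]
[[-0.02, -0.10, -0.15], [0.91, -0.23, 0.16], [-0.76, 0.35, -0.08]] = x @ [[2.25, 0.19, 1.73], [-2.75, 1.65, 0.55], [-0.86, 0.49, 2.07]]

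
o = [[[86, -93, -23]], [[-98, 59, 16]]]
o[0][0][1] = -93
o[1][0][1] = 59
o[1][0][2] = 16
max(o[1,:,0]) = -98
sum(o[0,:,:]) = -30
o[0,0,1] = -93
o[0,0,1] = -93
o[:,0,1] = [-93, 59]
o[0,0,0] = 86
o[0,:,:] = [[86, -93, -23]]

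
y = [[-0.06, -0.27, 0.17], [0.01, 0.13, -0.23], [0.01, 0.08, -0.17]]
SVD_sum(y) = [[-0.04, -0.21, 0.23],  [0.03, 0.17, -0.19],  [0.02, 0.12, -0.13]] + [[-0.02, -0.06, -0.06], [-0.02, -0.04, -0.04], [-0.02, -0.04, -0.04]] + [[-0.00, 0.0, 0.00], [-0.00, 0.0, 0.00], [0.0, -0.00, -0.00]]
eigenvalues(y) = [(-0.07+0.03j), (-0.07-0.03j), (0.05+0j)]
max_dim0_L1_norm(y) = 0.57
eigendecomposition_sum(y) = [[(-0.03+0.03j), -0.07+0.13j, (0.01-0.27j)], [0.01+0.01j, 0.03+0.03j, -0.08-0.03j], [0.01+0.01j, 0.03+0.03j, -0.08-0.03j]] + [[(-0.03-0.03j), (-0.07-0.13j), 0.01+0.27j], [(0.01-0.01j), 0.03-0.03j, -0.08+0.03j], [0.01-0.01j, (0.03-0.03j), (-0.08+0.03j)]] + [[0.00+0.00j, -0.13+0.00j, 0.14-0.00j], [(-0-0j), (0.06-0j), -0.07+0.00j], [-0.00-0.00j, 0.02-0.00j, (-0.02+0j)]]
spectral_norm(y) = 0.44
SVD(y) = [[-0.71, -0.7, -0.06], [0.58, -0.53, -0.62], [0.40, -0.48, 0.78]] @ diag([0.4425629075166894, 0.12168503124497553, 0.005552122232410809]) @ [[0.12, 0.68, -0.73], [0.26, 0.69, 0.68], [0.96, -0.27, -0.1]]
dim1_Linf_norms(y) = [0.27, 0.23, 0.17]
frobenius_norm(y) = 0.46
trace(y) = -0.10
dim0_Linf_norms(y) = [0.06, 0.27, 0.23]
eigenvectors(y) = [[0.92+0.00j, (0.92-0j), (0.9+0j)], [(0.1-0.28j), 0.10+0.28j, (-0.43+0j)], [0.09-0.26j, (0.09+0.26j), (-0.12+0j)]]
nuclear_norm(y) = 0.57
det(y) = 0.00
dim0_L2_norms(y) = [0.06, 0.31, 0.33]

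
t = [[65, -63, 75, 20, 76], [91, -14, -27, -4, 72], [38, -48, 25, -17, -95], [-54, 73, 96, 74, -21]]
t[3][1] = 73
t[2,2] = 25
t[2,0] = 38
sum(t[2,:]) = -97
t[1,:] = [91, -14, -27, -4, 72]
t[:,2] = [75, -27, 25, 96]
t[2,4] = -95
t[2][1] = -48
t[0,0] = 65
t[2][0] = 38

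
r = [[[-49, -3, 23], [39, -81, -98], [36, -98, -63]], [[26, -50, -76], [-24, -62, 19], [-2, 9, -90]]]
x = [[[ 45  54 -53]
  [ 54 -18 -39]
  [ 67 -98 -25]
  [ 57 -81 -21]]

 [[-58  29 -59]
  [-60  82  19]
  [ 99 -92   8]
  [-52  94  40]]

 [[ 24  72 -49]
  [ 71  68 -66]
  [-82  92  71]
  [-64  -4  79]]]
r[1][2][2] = -90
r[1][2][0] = -2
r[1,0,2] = -76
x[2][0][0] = 24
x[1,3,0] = -52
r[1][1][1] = -62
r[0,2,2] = -63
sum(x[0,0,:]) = 46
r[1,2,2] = -90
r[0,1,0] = 39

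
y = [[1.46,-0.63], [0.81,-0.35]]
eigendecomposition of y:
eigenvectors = [[0.87, 0.40], [0.48, 0.92]]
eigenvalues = [1.11, -0.0]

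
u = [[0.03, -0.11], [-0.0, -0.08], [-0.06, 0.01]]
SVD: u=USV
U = [[-0.81,0.03], [-0.55,-0.34], [0.18,-0.94]]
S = [0.14, 0.06]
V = [[-0.25, 0.97],[0.97, 0.25]]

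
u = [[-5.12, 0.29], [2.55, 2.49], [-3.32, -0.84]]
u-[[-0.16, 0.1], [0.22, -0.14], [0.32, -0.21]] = [[-4.96, 0.19],[2.33, 2.63],[-3.64, -0.63]]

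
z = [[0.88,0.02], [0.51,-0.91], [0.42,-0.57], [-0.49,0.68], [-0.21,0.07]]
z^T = [[0.88, 0.51, 0.42, -0.49, -0.21], [0.02, -0.91, -0.57, 0.68, 0.07]]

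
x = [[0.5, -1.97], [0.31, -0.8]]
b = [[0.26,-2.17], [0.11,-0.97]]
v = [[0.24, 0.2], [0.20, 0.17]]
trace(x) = -0.30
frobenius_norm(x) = 2.21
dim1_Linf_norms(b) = [2.17, 0.97]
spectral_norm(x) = 2.20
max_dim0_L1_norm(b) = 3.14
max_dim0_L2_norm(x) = 2.13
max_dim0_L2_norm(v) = 0.31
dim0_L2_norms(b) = [0.28, 2.38]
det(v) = 0.00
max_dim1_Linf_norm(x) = 1.97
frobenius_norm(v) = 0.41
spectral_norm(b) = 2.39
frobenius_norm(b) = 2.39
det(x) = 0.21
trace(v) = 0.41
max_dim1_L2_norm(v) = 0.31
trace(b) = -0.71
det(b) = -0.01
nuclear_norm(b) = 2.40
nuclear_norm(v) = 0.41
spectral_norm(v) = 0.41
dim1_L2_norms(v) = [0.31, 0.26]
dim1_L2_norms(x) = [2.03, 0.86]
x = b + v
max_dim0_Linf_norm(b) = 2.17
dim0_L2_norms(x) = [0.59, 2.13]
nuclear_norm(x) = 2.30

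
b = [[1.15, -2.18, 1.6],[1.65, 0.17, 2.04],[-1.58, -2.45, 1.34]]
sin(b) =[[6.45, -3.22, 7.11], [7.83, 5.62, 3.57], [0.32, -10.05, 8.06]]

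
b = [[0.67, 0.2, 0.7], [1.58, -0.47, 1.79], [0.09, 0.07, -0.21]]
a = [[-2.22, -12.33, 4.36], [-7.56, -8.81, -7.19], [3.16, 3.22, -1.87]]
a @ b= [[-20.58, 5.66, -24.54], [-19.63, 2.13, -19.55], [7.04, -1.01, 8.37]]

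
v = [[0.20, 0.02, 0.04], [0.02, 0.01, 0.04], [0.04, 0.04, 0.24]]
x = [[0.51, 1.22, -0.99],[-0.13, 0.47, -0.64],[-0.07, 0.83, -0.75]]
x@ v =[[0.09, -0.02, -0.17],  [-0.04, -0.02, -0.14],  [-0.03, -0.02, -0.15]]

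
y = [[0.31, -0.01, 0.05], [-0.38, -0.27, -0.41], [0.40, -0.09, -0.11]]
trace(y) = -0.07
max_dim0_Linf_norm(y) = 0.41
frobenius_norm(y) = 0.82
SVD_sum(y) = [[0.24, 0.08, 0.13], [-0.49, -0.16, -0.27], [0.22, 0.07, 0.12]] + [[0.07, -0.07, -0.09], [0.11, -0.11, -0.15], [0.17, -0.17, -0.22]] + [[-0.0, -0.02, 0.01], [-0.00, -0.00, 0.00], [0.00, 0.01, -0.01]]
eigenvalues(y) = [0.38, -0.05, -0.4]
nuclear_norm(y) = 1.14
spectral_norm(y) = 0.70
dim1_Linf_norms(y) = [0.31, 0.41, 0.4]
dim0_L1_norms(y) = [1.09, 0.37, 0.57]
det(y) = 0.01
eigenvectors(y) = [[0.52,-0.10,-0.01], [-0.65,-0.83,0.95], [0.55,0.55,0.31]]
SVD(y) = [[-0.40, -0.32, -0.86], [0.83, -0.52, -0.20], [-0.38, -0.79, 0.48]] @ diag([0.6993144116002523, 0.4179668029928255, 0.023729840373452663]) @ [[-0.85,-0.27,-0.46],[-0.53,0.51,0.68],[0.05,0.82,-0.58]]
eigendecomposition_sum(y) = [[0.32, -0.01, 0.04], [-0.40, 0.01, -0.05], [0.34, -0.01, 0.04]] + [[-0.01,-0.0,0.00], [-0.06,-0.01,0.04], [0.04,0.01,-0.03]] + [[-0.00, 0.00, 0.0], [0.08, -0.27, -0.4], [0.03, -0.09, -0.13]]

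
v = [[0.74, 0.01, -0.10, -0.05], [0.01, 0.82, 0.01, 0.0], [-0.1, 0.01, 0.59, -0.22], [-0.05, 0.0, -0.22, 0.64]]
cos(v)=[[0.73, -0.01, 0.06, 0.02],[-0.01, 0.68, -0.01, 0.0],[0.06, -0.01, 0.81, 0.12],[0.02, 0.00, 0.12, 0.78]]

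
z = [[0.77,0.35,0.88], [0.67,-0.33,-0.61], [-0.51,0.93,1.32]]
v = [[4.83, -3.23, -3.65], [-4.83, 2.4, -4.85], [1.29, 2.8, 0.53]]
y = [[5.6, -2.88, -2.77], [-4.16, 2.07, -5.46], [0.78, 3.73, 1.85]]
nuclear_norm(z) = 3.25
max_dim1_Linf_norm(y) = 5.6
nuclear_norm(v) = 17.04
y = v + z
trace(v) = 7.76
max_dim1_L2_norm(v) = 7.25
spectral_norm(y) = 7.99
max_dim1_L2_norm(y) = 7.17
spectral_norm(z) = 2.02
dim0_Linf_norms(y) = [5.6, 3.73, 5.46]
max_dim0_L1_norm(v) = 10.95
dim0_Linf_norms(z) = [0.77, 0.93, 1.32]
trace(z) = 1.76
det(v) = 144.34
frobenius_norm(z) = 2.30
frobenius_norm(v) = 10.46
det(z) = 0.30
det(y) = 173.05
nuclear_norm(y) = 17.80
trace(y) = 9.52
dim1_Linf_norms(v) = [4.83, 4.85, 2.8]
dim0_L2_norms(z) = [1.14, 1.05, 1.7]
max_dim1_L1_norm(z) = 2.76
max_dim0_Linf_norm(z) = 1.32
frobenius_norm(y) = 10.80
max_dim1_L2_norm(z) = 1.69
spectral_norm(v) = 7.97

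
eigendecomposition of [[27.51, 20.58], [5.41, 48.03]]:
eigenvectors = [[-0.98, -0.64],  [0.21, -0.77]]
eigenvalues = [23.05, 52.49]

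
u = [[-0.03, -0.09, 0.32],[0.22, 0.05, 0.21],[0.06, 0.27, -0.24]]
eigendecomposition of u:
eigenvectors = [[(0.29+0j), 0.80+0.00j, (0.8-0j)], [(0.82+0j), -0.19-0.06j, -0.19+0.06j], [(0.49+0j), (-0.57+0.05j), (-0.57-0.05j)]]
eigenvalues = [(0.25+0j), (-0.24+0.03j), (-0.24-0.03j)]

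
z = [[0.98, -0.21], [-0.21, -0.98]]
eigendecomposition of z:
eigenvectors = [[0.99, 0.11], [-0.11, 0.99]]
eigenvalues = [1.0, -1.0]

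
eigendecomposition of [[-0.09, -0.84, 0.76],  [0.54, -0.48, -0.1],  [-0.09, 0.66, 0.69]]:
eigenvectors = [[(-0.79+0j), -0.79-0.00j, 0.55+0.00j], [(-0.08+0.54j), (-0.08-0.54j), 0.17+0.00j], [(0.16-0.23j), 0.16+0.23j, 0.82+0.00j]]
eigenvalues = [(-0.32+0.8j), (-0.32-0.8j), (0.77+0j)]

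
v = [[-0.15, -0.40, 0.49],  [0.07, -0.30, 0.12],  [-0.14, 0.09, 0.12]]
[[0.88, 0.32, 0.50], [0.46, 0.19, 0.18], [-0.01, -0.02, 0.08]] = v@[[-0.47, -0.21, -0.12], [-1.46, -0.66, -0.32], [0.46, 0.06, 0.73]]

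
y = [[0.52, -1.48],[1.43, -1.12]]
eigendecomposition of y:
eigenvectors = [[(0.71+0j), (0.71-0j)],[0.40-0.58j, 0.40+0.58j]]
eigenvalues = [(-0.3+1.2j), (-0.3-1.2j)]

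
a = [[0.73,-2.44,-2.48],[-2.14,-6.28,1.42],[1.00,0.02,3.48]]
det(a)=-53.079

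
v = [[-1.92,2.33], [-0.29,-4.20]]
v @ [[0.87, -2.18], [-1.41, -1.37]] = [[-4.96, 0.99], [5.67, 6.39]]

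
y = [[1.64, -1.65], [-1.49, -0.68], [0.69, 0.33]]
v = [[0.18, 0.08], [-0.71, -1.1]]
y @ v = [[1.47,1.95], [0.21,0.63], [-0.11,-0.31]]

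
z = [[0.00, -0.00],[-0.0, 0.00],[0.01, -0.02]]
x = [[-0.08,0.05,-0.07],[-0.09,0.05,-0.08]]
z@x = [[0.0, 0.0, 0.0], [0.0, 0.00, 0.00], [0.00, -0.00, 0.00]]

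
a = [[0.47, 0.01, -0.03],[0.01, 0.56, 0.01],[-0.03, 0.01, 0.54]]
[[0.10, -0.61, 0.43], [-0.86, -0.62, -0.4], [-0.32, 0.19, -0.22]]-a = [[-0.37, -0.62, 0.46], [-0.87, -1.18, -0.41], [-0.29, 0.18, -0.76]]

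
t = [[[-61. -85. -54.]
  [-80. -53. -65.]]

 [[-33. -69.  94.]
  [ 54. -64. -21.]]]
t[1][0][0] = -33.0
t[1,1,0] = 54.0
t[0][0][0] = -61.0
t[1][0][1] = -69.0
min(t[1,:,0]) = -33.0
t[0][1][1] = -53.0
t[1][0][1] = -69.0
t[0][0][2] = -54.0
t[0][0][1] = -85.0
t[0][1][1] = -53.0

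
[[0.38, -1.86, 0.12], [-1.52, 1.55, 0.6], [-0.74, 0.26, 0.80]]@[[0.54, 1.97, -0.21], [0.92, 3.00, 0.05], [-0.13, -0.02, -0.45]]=[[-1.52, -4.83, -0.23], [0.53, 1.64, 0.13], [-0.26, -0.69, -0.19]]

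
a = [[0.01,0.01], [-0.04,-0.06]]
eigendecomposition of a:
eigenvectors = [[0.85, -0.16], [-0.53, 0.99]]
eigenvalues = [0.0, -0.05]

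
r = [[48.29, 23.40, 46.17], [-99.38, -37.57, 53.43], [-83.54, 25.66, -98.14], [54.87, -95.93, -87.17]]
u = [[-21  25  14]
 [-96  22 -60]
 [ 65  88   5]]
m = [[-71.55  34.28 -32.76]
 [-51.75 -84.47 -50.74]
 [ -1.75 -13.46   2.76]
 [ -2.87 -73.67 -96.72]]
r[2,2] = -98.14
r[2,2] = -98.14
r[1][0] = -99.38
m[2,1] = -13.46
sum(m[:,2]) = -177.45999999999998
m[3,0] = -2.87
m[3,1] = -73.67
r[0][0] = 48.29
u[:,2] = [14, -60, 5]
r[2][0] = -83.54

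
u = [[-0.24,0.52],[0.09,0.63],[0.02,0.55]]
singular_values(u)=[0.99, 0.25]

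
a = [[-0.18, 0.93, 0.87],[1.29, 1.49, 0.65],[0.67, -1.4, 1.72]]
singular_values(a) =[2.32, 2.27, 0.9]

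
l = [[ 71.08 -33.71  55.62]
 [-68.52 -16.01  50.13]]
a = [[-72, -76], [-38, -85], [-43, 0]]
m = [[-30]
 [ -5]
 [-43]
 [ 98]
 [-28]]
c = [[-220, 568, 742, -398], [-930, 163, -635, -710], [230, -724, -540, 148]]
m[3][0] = 98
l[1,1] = -16.01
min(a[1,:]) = -85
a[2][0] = -43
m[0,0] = -30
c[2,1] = -724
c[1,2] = -635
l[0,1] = -33.71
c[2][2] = -540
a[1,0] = -38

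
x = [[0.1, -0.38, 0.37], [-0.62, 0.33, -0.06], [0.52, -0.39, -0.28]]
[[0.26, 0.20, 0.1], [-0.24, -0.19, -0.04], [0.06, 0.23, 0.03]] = x @ [[0.26, 0.01, -0.04], [-0.15, -0.55, -0.19], [0.48, -0.02, 0.08]]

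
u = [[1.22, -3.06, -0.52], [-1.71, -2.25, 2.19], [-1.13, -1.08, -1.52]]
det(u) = 22.946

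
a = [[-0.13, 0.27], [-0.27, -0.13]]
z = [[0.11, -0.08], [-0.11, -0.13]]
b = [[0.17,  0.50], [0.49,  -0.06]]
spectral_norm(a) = 0.30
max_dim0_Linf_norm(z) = 0.13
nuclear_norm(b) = 1.02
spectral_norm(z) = 0.17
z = a @ b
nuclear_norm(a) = 0.60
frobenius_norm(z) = 0.22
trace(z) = -0.02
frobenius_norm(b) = 0.72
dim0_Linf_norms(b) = [0.49, 0.5]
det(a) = 0.09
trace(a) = -0.26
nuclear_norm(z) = 0.31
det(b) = -0.26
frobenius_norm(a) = 0.42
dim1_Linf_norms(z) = [0.11, 0.13]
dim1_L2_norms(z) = [0.14, 0.17]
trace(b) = 0.11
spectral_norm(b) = 0.56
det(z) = -0.02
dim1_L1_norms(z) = [0.19, 0.24]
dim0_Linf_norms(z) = [0.11, 0.13]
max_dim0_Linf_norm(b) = 0.5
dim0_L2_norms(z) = [0.16, 0.15]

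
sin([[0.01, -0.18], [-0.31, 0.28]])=[[0.01, -0.18], [-0.30, 0.27]]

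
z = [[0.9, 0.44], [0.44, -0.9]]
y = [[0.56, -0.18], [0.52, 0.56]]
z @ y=[[0.73,0.08], [-0.22,-0.58]]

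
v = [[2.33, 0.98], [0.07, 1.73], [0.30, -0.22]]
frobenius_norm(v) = 3.09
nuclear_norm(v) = 4.21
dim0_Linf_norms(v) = [2.33, 1.73]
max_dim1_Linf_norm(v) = 2.33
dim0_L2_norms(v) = [2.35, 2.0]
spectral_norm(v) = 2.69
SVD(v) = [[-0.92,0.38], [-0.4,-0.90], [-0.04,0.23]] @ diag([2.68737294081468, 1.5177373544118427]) @ [[-0.81, -0.59],[0.59, -0.81]]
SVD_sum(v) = [[1.99, 1.45],[0.87, 0.63],[0.09, 0.07]] + [[0.34, -0.47], [-0.8, 1.10], [0.21, -0.29]]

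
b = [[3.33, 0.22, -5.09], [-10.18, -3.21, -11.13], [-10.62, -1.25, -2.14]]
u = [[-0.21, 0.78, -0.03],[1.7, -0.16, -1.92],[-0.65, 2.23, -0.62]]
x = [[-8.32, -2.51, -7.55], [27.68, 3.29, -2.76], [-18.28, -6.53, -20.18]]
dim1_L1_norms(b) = [8.64, 24.52, 14.01]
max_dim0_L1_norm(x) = 54.28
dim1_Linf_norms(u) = [0.78, 1.92, 2.23]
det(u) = 0.76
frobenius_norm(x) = 41.25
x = u @ b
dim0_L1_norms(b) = [24.13, 4.68, 18.36]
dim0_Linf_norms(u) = [1.7, 2.23, 1.92]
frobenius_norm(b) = 19.84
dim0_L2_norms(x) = [34.2, 7.73, 21.72]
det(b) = 106.51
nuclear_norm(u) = 5.22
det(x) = 84.25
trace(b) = -2.02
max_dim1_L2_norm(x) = 28.01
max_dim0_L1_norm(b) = 24.13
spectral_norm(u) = 2.63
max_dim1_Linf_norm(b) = 11.13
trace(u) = -0.99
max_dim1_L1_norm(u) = 3.78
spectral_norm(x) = 37.06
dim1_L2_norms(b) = [6.09, 15.42, 10.91]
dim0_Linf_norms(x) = [27.68, 6.53, 20.18]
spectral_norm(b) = 18.08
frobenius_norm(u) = 3.61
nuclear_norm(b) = 26.95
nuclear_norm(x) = 55.29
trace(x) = -25.21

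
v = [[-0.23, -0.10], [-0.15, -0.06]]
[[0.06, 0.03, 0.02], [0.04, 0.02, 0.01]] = v @ [[-0.33, -0.12, 0.19], [0.2, -0.07, -0.67]]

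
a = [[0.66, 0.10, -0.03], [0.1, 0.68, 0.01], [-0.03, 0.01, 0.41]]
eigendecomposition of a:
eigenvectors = [[0.67, 0.72, 0.15], [0.74, -0.67, -0.09], [-0.04, -0.17, 0.98]]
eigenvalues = [0.77, 0.57, 0.4]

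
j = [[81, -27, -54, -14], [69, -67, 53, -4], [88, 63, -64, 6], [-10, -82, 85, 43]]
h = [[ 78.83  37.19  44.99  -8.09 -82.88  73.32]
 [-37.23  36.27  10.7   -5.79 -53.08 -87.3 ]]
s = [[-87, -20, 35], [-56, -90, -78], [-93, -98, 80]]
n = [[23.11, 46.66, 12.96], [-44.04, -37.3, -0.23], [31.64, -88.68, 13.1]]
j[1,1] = -67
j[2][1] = 63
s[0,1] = -20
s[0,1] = -20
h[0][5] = 73.32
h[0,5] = 73.32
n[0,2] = 12.96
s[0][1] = -20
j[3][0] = -10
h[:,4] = [-82.88, -53.08]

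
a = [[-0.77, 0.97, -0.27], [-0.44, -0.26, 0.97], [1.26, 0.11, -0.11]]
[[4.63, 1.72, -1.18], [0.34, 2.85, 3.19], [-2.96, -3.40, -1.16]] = a @ [[-2.59, -2.56, -0.60], [2.69, 0.26, -0.92], [-0.10, 1.85, 2.77]]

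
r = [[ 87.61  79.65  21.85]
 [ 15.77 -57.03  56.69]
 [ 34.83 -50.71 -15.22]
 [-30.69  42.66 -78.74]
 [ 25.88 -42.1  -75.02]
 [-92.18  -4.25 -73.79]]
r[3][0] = -30.69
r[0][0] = 87.61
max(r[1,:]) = 56.69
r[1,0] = 15.77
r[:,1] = [79.65, -57.03, -50.71, 42.66, -42.1, -4.25]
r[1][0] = 15.77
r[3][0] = -30.69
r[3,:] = [-30.69, 42.66, -78.74]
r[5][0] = -92.18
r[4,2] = -75.02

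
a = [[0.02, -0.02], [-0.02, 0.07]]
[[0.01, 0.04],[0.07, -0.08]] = a @ [[1.79, 0.9],[1.45, -0.95]]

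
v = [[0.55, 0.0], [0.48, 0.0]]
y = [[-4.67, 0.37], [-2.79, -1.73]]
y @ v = [[-2.39,0.0], [-2.36,0.00]]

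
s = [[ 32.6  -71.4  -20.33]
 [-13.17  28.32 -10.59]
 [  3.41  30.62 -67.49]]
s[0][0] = 32.6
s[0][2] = -20.33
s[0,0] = 32.6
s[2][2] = -67.49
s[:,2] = [-20.33, -10.59, -67.49]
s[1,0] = -13.17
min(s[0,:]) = -71.4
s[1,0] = -13.17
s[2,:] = [3.41, 30.62, -67.49]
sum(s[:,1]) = -12.460000000000004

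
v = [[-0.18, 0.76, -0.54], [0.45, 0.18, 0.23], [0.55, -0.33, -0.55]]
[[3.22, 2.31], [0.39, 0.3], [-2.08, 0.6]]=v @ [[-0.96, 0.69], [4.21, 2.05], [0.29, -1.63]]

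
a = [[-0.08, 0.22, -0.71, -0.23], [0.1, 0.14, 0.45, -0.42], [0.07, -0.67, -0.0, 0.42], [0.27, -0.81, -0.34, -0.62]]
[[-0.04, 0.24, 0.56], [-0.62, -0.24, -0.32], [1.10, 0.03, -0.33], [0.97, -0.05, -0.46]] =a@[[-0.02,  -0.61,  -1.35], [-1.35,  -0.06,  0.35], [-0.51,  -0.31,  -0.52], [0.47,  0.07,  -0.01]]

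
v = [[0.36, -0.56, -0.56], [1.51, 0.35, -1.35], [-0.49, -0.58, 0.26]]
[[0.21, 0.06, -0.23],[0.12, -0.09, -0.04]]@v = [[0.28, 0.04, -0.26], [-0.07, -0.08, 0.04]]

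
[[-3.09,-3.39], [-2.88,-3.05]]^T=[[-3.09,-2.88],[-3.39,-3.05]]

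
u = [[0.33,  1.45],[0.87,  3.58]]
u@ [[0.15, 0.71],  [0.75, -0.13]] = [[1.14, 0.05], [2.82, 0.15]]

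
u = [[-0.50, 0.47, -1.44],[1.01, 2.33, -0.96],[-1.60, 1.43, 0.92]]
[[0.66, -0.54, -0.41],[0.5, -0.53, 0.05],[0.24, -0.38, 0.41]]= u@[[-0.2, 0.19, 0.04], [0.16, -0.21, 0.13], [-0.34, 0.24, 0.31]]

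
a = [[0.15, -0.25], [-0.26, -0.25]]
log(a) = [[(-1.23+0.6j), (0.12+1.21j)], [(0.12+1.26j), -1.04+2.54j]]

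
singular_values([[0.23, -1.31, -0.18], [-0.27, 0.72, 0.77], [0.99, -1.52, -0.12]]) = [2.38, 0.67, 0.41]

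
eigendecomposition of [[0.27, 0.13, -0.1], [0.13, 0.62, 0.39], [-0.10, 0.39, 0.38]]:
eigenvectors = [[-0.51, 0.86, 0.07], [0.53, 0.24, 0.81], [-0.68, -0.45, 0.58]]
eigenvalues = [-0.0, 0.36, 0.91]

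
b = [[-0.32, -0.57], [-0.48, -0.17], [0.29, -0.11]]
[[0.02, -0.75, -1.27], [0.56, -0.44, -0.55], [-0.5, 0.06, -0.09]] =b @ [[-1.44, 0.57, 0.44], [0.78, 1.00, 1.98]]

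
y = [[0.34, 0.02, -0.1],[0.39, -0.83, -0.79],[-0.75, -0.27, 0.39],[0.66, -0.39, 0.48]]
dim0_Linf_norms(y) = [0.75, 0.83, 0.79]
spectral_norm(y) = 1.34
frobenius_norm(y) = 1.79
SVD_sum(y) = [[0.19, -0.14, -0.14], [0.75, -0.56, -0.58], [-0.4, 0.29, 0.30], [0.27, -0.20, -0.21]] + [[0.13, 0.05, 0.12],  [-0.33, -0.13, -0.31],  [-0.24, -0.09, -0.23],  [0.47, 0.18, 0.44]] + [[0.03,0.11,-0.07], [-0.03,-0.14,0.09], [-0.11,-0.47,0.31], [-0.09,-0.37,0.25]]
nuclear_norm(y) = 3.01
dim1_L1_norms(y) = [0.46, 2.01, 1.41, 1.53]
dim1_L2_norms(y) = [0.35, 1.21, 0.89, 0.9]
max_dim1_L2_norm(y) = 1.21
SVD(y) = [[-0.21,0.20,0.18], [-0.82,-0.52,-0.23], [0.43,-0.38,-0.75], [-0.3,0.74,-0.59]] @ diag([1.3360012776421237, 0.9085705183945805, 0.7657024221215554]) @ [[-0.68, 0.51, 0.52], [0.70, 0.27, 0.66], [0.19, 0.82, -0.54]]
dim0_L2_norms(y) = [1.13, 0.96, 1.01]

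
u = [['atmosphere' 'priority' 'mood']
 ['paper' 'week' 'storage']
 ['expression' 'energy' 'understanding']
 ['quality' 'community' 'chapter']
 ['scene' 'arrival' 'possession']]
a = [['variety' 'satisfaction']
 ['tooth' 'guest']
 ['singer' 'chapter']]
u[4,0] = 'scene'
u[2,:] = ['expression', 'energy', 'understanding']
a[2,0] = 'singer'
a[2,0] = 'singer'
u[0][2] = 'mood'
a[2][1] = 'chapter'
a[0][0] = 'variety'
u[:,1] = ['priority', 'week', 'energy', 'community', 'arrival']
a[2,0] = 'singer'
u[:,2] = ['mood', 'storage', 'understanding', 'chapter', 'possession']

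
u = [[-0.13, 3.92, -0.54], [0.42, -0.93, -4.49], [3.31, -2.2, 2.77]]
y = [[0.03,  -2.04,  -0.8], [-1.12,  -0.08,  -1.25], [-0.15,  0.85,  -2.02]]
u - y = [[-0.16, 5.96, 0.26],[1.54, -0.85, -3.24],[3.46, -3.05, 4.79]]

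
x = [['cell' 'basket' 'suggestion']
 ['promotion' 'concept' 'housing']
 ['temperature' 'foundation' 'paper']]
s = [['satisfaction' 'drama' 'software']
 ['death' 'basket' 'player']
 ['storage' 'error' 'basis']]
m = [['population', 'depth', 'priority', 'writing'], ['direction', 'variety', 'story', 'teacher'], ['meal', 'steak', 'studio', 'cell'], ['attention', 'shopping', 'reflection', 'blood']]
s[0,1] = 'drama'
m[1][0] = 'direction'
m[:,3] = ['writing', 'teacher', 'cell', 'blood']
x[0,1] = 'basket'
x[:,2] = ['suggestion', 'housing', 'paper']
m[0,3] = 'writing'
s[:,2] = ['software', 'player', 'basis']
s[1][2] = 'player'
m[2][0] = 'meal'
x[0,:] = ['cell', 'basket', 'suggestion']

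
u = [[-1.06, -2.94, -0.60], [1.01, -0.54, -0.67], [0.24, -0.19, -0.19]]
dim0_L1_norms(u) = [2.31, 3.67, 1.46]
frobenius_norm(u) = 3.47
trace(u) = -1.79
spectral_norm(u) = 3.20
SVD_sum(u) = [[-0.92, -2.97, -0.67], [-0.1, -0.33, -0.07], [-0.04, -0.14, -0.03]] + [[-0.14,0.03,0.07], [1.11,-0.21,-0.60], [0.29,-0.05,-0.15]] + [[0.0,  -0.00,  0.0], [0.0,  -0.0,  0.0], [-0.0,  0.0,  -0.01]]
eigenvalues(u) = [(-0.89+1.75j), (-0.89-1.75j), (-0.01+0j)]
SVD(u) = [[-0.99, 0.12, -0.02], [-0.11, -0.96, -0.25], [-0.05, -0.25, 0.97]] @ diag([3.2013321213236847, 1.3300487961287673, 0.006545906936940747]) @ [[0.29, 0.93, 0.21], [-0.87, 0.16, 0.47], [-0.4, 0.32, -0.86]]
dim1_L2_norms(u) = [3.18, 1.33, 0.36]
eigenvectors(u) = [[(-0.86+0j),(-0.86-0j),(0.4+0j)], [(0.05+0.49j),0.05-0.49j,-0.32+0.00j], [(-0+0.13j),(-0-0.13j),(0.86+0j)]]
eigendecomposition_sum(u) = [[(-0.53+0.84j), -1.47-0.63j, (-0.3-0.63j)],  [(0.51+0.25j), -0.27+0.87j, (-0.34+0.2j)],  [(0.12+0.08j), -0.10+0.21j, (-0.09+0.04j)]] + [[-0.53-0.84j, -1.47+0.63j, -0.30+0.63j],[0.51-0.25j, (-0.27-0.87j), (-0.34-0.2j)],[(0.12-0.08j), (-0.1-0.21j), -0.09-0.04j]] + [[0.00-0.00j, -0j, -0.00+0.00j], [-0.00+0.00j, -0.00+0.00j, -0j], [0.00-0.00j, 0.00-0.00j, (-0.01+0j)]]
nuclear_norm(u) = 4.54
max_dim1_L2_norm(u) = 3.18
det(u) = -0.03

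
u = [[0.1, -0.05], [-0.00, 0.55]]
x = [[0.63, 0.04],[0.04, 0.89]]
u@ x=[[0.06, -0.04], [0.02, 0.49]]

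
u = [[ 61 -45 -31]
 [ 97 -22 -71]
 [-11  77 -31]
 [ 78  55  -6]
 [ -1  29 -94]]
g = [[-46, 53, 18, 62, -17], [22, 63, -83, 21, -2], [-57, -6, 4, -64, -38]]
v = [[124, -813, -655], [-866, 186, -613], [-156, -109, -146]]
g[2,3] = -64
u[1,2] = -71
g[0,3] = 62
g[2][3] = -64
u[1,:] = [97, -22, -71]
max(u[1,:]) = 97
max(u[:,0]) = 97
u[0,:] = [61, -45, -31]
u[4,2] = -94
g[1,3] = 21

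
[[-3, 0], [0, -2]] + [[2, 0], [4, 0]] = [[-1, 0], [4, -2]]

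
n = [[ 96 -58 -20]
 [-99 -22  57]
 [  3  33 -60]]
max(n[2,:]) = 33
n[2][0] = 3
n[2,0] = 3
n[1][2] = 57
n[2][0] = 3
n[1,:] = [-99, -22, 57]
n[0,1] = -58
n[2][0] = 3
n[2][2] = -60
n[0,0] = 96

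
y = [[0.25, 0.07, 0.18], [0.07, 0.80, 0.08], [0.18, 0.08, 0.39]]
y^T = [[0.25, 0.07, 0.18], [0.07, 0.8, 0.08], [0.18, 0.08, 0.39]]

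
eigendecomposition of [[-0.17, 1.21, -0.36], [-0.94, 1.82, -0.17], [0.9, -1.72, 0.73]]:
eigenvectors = [[-0.58+0.11j, (-0.58-0.11j), 0.59+0.00j], [(-0.41-0.17j), (-0.41+0.17j), 0.45+0.00j], [(0.68+0j), 0.68-0.00j, (0.67+0j)]]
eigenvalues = [(1.01+0.57j), (1.01-0.57j), (0.35+0j)]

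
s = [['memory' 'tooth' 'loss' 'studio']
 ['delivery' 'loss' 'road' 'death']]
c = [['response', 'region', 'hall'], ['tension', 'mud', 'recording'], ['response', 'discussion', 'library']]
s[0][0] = 'memory'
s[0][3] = 'studio'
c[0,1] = 'region'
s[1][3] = 'death'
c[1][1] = 'mud'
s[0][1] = 'tooth'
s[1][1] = 'loss'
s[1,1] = 'loss'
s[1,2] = 'road'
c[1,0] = 'tension'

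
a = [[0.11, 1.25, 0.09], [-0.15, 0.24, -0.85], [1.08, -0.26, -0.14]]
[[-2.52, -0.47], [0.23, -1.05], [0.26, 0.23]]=a @ [[-0.32, 0.24], [-1.93, -0.47], [-0.76, 1.06]]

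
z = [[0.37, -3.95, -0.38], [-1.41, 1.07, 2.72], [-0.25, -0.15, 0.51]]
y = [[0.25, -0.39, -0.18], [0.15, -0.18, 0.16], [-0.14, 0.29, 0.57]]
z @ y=[[-0.45, 0.46, -0.92], [-0.57, 1.15, 1.98], [-0.16, 0.27, 0.31]]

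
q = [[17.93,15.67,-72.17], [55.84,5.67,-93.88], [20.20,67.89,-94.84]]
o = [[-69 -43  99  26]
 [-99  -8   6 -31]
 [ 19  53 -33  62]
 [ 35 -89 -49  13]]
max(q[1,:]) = 55.84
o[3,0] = 35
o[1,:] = [-99, -8, 6, -31]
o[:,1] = [-43, -8, 53, -89]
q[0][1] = 15.67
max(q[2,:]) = 67.89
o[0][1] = -43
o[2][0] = 19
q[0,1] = 15.67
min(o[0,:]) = -69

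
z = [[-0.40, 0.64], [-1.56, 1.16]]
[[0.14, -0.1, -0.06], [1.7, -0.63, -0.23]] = z@[[-1.73, 0.54, 0.13],[-0.86, 0.18, -0.02]]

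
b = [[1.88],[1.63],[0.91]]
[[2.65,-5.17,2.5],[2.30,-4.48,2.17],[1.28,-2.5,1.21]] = b@[[1.41,-2.75,1.33]]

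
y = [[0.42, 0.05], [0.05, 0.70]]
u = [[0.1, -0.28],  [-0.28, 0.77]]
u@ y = [[0.03, -0.19], [-0.08, 0.52]]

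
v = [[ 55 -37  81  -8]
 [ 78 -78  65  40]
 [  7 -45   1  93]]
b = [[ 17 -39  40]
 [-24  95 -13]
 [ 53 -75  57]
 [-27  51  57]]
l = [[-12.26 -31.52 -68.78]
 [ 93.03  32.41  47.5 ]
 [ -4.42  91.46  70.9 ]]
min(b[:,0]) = -27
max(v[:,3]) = 93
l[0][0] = -12.26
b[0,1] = -39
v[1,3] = 40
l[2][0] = -4.42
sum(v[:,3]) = 125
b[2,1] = -75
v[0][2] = 81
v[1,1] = -78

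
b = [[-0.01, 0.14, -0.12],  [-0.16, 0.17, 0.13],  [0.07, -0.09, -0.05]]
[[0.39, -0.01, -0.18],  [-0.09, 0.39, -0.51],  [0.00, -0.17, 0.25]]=b@ [[1.58, -0.98, 0.60], [1.86, 0.64, -1.87], [-1.21, 0.93, -0.72]]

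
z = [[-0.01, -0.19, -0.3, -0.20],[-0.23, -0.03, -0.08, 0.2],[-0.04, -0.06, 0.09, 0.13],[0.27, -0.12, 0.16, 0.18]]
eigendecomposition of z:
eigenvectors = [[(-0.58+0j), -0.03-0.59j, (-0.03+0.59j), (0.42+0j)], [(-0.74+0j), 0.03+0.42j, 0.03-0.42j, 0.43+0.00j], [-0.25+0.00j, -0.12+0.23j, (-0.12-0.23j), (-0.67+0j)], [0.23+0.00j, (-0.63+0j), -0.63-0.00j, 0.43+0.00j]]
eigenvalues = [(-0.3+0j), (0.23+0.28j), (0.23-0.28j), (0.07+0j)]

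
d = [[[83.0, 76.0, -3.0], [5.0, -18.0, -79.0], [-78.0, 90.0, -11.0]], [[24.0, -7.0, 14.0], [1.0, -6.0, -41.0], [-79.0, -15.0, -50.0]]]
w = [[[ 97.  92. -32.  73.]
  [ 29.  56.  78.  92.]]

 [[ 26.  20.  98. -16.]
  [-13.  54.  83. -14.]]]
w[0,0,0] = 97.0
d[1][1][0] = 1.0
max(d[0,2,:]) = 90.0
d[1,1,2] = -41.0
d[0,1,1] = -18.0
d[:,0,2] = [-3.0, 14.0]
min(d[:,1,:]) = -79.0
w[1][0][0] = 26.0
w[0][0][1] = 92.0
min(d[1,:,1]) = -15.0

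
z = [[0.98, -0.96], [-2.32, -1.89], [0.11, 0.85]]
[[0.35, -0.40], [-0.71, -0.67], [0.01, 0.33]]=z@[[0.33, -0.03], [-0.03, 0.39]]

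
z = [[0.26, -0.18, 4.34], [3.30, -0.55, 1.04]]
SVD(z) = [[-0.87,-0.49], [-0.49,0.87]] @ diag([4.691443482551799, 3.0331597468683107]) @ [[-0.39, 0.09, -0.92], [0.91, -0.13, -0.4]]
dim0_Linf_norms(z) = [3.3, 0.55, 4.34]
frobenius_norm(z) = 5.59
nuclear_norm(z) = 7.72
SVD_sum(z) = [[1.61, -0.37, 3.74], [0.90, -0.21, 2.1]] + [[-1.35,0.19,0.6],[2.40,-0.34,-1.06]]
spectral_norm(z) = 4.69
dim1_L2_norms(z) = [4.35, 3.5]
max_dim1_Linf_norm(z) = 4.34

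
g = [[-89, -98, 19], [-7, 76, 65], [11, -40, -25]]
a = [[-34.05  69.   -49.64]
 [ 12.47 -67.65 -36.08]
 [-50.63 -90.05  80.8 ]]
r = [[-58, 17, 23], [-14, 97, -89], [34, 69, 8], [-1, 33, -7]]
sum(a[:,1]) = -88.7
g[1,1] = 76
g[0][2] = 19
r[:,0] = [-58, -14, 34, -1]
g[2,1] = -40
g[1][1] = 76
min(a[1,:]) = -67.65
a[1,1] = -67.65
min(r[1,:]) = -89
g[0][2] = 19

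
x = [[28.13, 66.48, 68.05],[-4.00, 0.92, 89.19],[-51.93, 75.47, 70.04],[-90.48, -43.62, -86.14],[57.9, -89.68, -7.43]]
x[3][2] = -86.14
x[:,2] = [68.05, 89.19, 70.04, -86.14, -7.43]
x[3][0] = -90.48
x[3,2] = -86.14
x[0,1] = 66.48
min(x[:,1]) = -89.68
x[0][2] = 68.05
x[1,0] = -4.0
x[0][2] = 68.05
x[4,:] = [57.9, -89.68, -7.43]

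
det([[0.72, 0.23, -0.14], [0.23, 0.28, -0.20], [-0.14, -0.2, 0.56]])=0.062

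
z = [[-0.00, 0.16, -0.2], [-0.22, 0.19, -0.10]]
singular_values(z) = [0.36, 0.17]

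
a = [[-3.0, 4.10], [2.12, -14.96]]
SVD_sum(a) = [[-0.84,4.5],[2.77,-14.84]] + [[-2.16,-0.4], [-0.65,-0.12]]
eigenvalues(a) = [-2.31, -15.65]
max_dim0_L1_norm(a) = 19.06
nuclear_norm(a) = 18.07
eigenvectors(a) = [[0.99,-0.31], [0.17,0.95]]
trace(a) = -17.96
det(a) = 36.19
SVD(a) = [[-0.29, 0.96], [0.96, 0.29]] @ diag([15.774769947006035, 2.29404296364197]) @ [[0.18, -0.98], [-0.98, -0.18]]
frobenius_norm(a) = 15.94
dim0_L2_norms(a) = [3.67, 15.51]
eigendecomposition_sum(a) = [[-2.19, -0.71], [-0.37, -0.12]] + [[-0.81, 4.81],[2.49, -14.84]]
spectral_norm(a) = 15.77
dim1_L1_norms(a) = [7.1, 17.08]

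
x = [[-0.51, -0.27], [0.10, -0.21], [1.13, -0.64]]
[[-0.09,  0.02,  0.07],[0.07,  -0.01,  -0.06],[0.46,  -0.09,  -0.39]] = x@[[0.29, -0.06, -0.24], [-0.21, 0.04, 0.18]]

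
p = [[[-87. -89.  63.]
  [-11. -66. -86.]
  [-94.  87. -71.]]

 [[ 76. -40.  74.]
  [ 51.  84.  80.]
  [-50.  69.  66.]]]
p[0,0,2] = 63.0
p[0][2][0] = -94.0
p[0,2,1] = 87.0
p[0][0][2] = 63.0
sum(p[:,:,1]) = 45.0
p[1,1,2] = 80.0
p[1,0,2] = 74.0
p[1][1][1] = 84.0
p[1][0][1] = -40.0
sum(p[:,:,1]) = 45.0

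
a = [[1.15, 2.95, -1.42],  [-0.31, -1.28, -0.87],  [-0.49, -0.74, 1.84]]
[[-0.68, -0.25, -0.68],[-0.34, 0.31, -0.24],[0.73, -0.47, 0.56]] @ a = [[-0.37, -1.18, -0.07], [-0.37, -1.22, -0.23], [0.71, 2.34, 0.40]]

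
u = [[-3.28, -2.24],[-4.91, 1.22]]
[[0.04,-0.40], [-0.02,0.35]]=u @[[0.00, -0.02],[-0.02, 0.21]]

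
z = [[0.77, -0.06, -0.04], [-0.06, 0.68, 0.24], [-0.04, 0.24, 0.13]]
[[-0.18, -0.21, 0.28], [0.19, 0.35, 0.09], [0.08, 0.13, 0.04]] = z @ [[-0.21, -0.23, 0.38], [0.15, 0.49, 0.05], [0.31, 0.01, 0.34]]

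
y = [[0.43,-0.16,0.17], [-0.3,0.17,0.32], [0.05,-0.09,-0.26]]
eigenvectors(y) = [[-0.83, 0.38, -0.37], [0.55, 0.86, -0.83], [-0.11, -0.34, 0.43]]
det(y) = 0.01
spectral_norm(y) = 0.59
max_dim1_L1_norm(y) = 0.79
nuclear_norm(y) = 1.05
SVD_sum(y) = [[0.32, -0.16, -0.12], [-0.36, 0.18, 0.14], [0.14, -0.07, -0.06]] + [[0.12, 0.00, 0.29], [0.07, 0.0, 0.17], [-0.08, -0.0, -0.21]] + [[-0.00, -0.01, 0.00], [-0.01, -0.01, 0.0], [-0.01, -0.02, 0.00]]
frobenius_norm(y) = 0.73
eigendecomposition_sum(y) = [[0.43, -0.18, 0.02],[-0.29, 0.12, -0.01],[0.06, -0.02, 0.00]] + [[-0.05,-0.14,-0.32],[-0.12,-0.33,-0.73],[0.05,0.13,0.29]] + [[0.05, 0.17, 0.47], [0.11, 0.38, 1.06], [-0.06, -0.2, -0.55]]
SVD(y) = [[-0.63, -0.73, 0.26], [0.73, -0.44, 0.53], [-0.28, 0.52, 0.81]] @ diag([0.5943824266055197, 0.4300863844460847, 0.025203826229928835]) @ [[-0.84, 0.42, 0.33], [-0.37, -0.01, -0.93], [-0.39, -0.91, 0.16]]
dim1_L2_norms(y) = [0.49, 0.47, 0.28]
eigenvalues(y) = [0.56, -0.09, -0.13]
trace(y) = 0.34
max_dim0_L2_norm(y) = 0.53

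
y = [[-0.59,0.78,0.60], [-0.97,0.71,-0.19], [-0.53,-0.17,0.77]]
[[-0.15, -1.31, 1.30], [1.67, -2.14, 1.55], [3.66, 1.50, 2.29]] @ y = [[0.67, -1.27, 1.16], [0.27, -0.48, 2.60], [-4.83, 3.53, 3.67]]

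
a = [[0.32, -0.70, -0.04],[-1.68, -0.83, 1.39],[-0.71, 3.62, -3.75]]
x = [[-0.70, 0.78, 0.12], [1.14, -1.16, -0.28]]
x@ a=[[-1.62, 0.28, 0.66], [2.51, -0.85, -0.61]]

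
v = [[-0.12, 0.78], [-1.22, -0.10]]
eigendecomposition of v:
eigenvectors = [[(-0.01+0.62j), -0.01-0.62j], [(-0.78+0j), -0.78-0.00j]]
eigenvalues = [(-0.11+0.98j), (-0.11-0.98j)]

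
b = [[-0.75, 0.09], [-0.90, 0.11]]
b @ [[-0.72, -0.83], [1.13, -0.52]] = [[0.64, 0.58],[0.77, 0.69]]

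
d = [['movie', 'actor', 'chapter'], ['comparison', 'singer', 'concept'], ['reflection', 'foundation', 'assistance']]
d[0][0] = 'movie'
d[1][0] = 'comparison'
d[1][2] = 'concept'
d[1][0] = 'comparison'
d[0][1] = 'actor'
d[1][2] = 'concept'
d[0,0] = 'movie'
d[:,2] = ['chapter', 'concept', 'assistance']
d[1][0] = 'comparison'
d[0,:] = ['movie', 'actor', 'chapter']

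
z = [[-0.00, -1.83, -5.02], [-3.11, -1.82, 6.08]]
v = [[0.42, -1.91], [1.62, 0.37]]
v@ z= [[5.94, 2.71, -13.72], [-1.15, -3.64, -5.88]]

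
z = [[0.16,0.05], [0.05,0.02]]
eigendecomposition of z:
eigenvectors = [[0.95, -0.31], [0.31, 0.95]]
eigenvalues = [0.18, 0.0]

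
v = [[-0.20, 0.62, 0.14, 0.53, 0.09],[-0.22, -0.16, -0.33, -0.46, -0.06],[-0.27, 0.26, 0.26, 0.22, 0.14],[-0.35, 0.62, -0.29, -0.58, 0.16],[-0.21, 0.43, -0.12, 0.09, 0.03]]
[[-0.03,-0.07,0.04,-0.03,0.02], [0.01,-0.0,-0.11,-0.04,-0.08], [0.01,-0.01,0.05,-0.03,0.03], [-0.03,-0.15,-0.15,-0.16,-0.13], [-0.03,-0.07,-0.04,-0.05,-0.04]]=v@ [[-0.05, -0.05, 0.04, 0.03, 0.03], [-0.1, -0.18, -0.07, -0.08, -0.06], [-0.00, 0.06, 0.15, 0.09, 0.12], [0.01, 0.05, 0.12, 0.06, 0.09], [0.14, -0.03, 0.11, -0.25, 0.04]]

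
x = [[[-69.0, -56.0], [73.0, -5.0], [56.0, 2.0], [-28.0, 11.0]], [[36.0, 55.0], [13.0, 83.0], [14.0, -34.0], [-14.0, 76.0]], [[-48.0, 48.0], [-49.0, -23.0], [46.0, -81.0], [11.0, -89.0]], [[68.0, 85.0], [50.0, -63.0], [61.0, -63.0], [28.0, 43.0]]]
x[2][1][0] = -49.0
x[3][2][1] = -63.0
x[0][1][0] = 73.0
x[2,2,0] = 46.0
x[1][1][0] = 13.0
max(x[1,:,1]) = 83.0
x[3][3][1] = 43.0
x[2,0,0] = -48.0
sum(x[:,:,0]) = 248.0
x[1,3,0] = -14.0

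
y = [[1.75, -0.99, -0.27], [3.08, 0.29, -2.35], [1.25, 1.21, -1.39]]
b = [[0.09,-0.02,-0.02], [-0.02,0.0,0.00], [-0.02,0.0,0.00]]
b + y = [[1.84, -1.01, -0.29], [3.06, 0.29, -2.35], [1.23, 1.21, -1.39]]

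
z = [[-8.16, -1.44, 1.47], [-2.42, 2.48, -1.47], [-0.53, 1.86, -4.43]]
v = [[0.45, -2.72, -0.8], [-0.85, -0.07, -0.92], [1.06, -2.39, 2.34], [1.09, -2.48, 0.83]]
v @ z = [[3.33, -8.88, 8.2], [7.59, -0.66, 2.93], [-4.11, -3.10, -5.29], [-3.33, -6.18, 1.57]]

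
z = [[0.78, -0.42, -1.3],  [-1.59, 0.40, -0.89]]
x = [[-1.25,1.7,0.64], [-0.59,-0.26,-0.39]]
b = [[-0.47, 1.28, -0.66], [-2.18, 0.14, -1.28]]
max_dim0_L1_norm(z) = 2.37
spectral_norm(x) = 2.21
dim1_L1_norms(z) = [2.5, 2.88]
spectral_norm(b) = 2.69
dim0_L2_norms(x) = [1.38, 1.72, 0.75]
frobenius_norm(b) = 2.95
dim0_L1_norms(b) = [2.65, 1.42, 1.94]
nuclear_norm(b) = 3.90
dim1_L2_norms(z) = [1.57, 1.87]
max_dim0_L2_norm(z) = 1.77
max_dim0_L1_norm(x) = 1.96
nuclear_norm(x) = 2.96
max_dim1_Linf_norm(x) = 1.7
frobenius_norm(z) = 2.44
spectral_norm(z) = 1.88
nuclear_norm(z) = 3.44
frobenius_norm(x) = 2.33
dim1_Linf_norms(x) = [1.7, 0.59]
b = z + x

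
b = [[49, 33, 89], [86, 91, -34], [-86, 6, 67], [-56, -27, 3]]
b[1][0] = 86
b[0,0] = 49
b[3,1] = -27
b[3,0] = -56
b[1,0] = 86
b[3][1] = -27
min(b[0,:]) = 33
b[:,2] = [89, -34, 67, 3]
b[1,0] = 86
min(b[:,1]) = -27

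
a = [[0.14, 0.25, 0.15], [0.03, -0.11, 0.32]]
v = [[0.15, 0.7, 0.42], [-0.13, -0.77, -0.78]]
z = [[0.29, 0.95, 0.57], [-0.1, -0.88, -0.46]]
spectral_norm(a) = 0.37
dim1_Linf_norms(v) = [0.7, 0.78]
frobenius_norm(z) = 1.52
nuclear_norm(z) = 1.64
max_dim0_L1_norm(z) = 1.83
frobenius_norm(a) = 0.47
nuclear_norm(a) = 0.66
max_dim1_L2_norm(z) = 1.15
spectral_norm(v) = 1.37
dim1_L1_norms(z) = [1.81, 1.44]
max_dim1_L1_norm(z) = 1.81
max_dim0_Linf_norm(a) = 0.32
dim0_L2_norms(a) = [0.14, 0.27, 0.35]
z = a + v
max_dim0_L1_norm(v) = 1.47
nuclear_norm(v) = 1.54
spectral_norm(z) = 1.51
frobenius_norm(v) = 1.38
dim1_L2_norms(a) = [0.32, 0.34]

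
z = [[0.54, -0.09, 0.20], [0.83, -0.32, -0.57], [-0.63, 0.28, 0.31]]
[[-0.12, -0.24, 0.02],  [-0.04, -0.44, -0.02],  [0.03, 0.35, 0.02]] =z@[[-0.23, -0.35, 0.04],[-0.30, 0.5, 0.11],[-0.09, -0.02, 0.04]]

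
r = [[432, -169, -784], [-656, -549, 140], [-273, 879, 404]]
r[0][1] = -169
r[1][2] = 140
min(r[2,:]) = -273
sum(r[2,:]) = 1010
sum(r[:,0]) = -497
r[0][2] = -784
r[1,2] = 140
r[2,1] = 879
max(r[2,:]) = 879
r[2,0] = -273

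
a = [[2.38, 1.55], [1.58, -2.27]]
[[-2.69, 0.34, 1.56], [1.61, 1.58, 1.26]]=a @ [[-0.46, 0.41, 0.7],  [-1.03, -0.41, -0.07]]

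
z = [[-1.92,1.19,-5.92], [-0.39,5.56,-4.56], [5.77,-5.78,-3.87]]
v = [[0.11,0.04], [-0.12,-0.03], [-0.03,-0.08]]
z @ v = [[-0.18, 0.36], [-0.57, 0.18], [1.44, 0.71]]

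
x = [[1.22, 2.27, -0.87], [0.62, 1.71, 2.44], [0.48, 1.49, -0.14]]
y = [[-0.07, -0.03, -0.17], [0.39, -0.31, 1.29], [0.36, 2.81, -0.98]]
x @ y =[[0.49, -3.18, 3.57], [1.50, 6.31, -0.29], [0.5, -0.87, 1.98]]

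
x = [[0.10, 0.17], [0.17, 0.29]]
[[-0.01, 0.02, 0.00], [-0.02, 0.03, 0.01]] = x @[[-0.06, 0.03, -0.00], [-0.05, 0.08, 0.02]]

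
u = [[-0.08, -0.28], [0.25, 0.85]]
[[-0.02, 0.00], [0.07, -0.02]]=u@ [[0.13, -0.06], [0.04, -0.0]]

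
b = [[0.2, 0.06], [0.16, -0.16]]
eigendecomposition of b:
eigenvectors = [[0.92, -0.15], [0.38, 0.99]]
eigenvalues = [0.22, -0.18]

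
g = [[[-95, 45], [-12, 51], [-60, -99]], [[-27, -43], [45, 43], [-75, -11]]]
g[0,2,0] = -60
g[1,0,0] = -27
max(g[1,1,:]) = 45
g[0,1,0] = -12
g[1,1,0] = 45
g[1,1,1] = 43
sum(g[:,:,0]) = -224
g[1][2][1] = -11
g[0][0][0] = -95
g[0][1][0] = -12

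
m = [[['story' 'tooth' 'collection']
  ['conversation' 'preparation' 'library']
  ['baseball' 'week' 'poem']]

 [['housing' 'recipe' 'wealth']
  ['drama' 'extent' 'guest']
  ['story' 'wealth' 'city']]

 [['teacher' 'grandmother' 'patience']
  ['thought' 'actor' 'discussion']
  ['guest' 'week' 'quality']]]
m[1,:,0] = ['housing', 'drama', 'story']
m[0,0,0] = 'story'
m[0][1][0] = 'conversation'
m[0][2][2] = 'poem'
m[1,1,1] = 'extent'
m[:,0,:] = [['story', 'tooth', 'collection'], ['housing', 'recipe', 'wealth'], ['teacher', 'grandmother', 'patience']]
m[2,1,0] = 'thought'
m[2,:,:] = [['teacher', 'grandmother', 'patience'], ['thought', 'actor', 'discussion'], ['guest', 'week', 'quality']]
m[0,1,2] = 'library'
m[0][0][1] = 'tooth'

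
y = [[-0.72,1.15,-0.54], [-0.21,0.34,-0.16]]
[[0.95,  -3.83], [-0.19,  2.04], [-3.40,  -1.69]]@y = [[0.12,-0.21,0.10],  [-0.29,0.48,-0.22],  [2.80,-4.48,2.11]]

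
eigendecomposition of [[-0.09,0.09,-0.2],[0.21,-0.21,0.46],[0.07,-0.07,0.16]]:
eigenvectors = [[0.37, -0.71, -0.44], [-0.88, -0.71, 0.72], [-0.28, -0.00, 0.54]]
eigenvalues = [-0.15, 0.0, 0.01]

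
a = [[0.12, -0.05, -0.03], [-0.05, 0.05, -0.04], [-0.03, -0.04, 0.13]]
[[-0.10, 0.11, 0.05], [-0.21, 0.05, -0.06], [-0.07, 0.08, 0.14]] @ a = [[-0.02, 0.01, 0.01],  [-0.03, 0.02, -0.0],  [-0.02, 0.00, 0.02]]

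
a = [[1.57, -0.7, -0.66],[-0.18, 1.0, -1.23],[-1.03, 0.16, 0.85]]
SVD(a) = [[-0.8, 0.24, 0.55], [-0.11, -0.96, 0.26], [0.59, 0.14, 0.8]] @ diag([2.247686146346292, 1.6409441461070542, 0.003049078540700266]) @ [[-0.82, 0.24, 0.52],[0.24, -0.67, 0.70],[-0.52, -0.7, -0.49]]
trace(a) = 3.42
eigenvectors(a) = [[(0.52+0j), (-0.3-0.46j), (-0.3+0.46j)], [0.70+0.00j, -0.65+0.00j, -0.65-0.00j], [(0.49+0j), (0.42+0.32j), (0.42-0.32j)]]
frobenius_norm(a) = 2.78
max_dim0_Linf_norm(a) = 1.57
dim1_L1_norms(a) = [2.93, 2.41, 2.04]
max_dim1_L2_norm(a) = 1.84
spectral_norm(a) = 2.25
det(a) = -0.01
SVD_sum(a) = [[1.48, -0.44, -0.93],[0.2, -0.06, -0.13],[-1.09, 0.32, 0.69]] + [[0.09,-0.26,0.27],[-0.38,1.06,-1.10],[0.06,-0.16,0.17]] + [[-0.0, -0.00, -0.00], [-0.00, -0.00, -0.00], [-0.0, -0.00, -0.00]]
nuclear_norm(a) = 3.89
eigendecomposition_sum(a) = [[-0.00+0.00j, -0.00-0.00j, -0.00+0.00j],[-0.00+0.00j, (-0-0j), (-0+0j)],[(-0+0j), (-0-0j), -0.00+0.00j]] + [[(0.79-0.61j), (-0.35+0.74j), -0.33-0.41j], [(-0.09-1.16j), 0.50+0.82j, (-0.61+0.06j)], [-0.51+0.80j, 0.08-0.78j, 0.43+0.26j]] + [[(0.79+0.61j),(-0.35-0.74j),-0.33+0.41j], [-0.09+1.16j,(0.5-0.82j),(-0.61-0.06j)], [(-0.51-0.8j),0.08+0.78j,0.43-0.26j]]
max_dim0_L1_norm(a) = 2.78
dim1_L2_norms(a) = [1.84, 1.6, 1.34]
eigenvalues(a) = [(-0+0j), (1.71+0.48j), (1.71-0.48j)]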